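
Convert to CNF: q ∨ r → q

q ∨ r → q
⇔ ¬(q ∨ r) ∨ q   [eliminate →]
⇔ ¬q ∧ ¬r ∨ q   [De Morgan]
⇔ (¬q ∨ q) ∧ (¬r ∨ q)   [distribute ∨ over ∧]
⇔ ¬r ∨ q   [simplify]

¬r ∨ q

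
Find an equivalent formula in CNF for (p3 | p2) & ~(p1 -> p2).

(p3 | p2) & ~(p1 -> p2)
= (p3 | p2) & ~(~p1 | p2)   (eliminate ->)
= (p3 | p2) & ~~p1 & ~p2   (De Morgan)
= (p3 | p2) & p1 & ~p2   (double negation)

(p3 | p2) & p1 & ~p2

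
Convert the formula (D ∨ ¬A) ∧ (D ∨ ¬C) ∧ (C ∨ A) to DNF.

D ∧ C ∨ D ∧ A

(D ∨ ¬A) ∧ (D ∨ ¬C) ∧ (C ∨ A)
= D ∧ D ∧ C ∨ D ∧ D ∧ A ∨ D ∧ ¬C ∧ C ∨ D ∧ ¬C ∧ A ∨ ¬A ∧ D ∧ C ∨ ¬A ∧ D ∧ A ∨ ¬A ∧ ¬C ∧ C ∨ ¬A ∧ ¬C ∧ A   [distribute ∧ over ∨]
= D ∧ C ∨ D ∧ A   [simplify]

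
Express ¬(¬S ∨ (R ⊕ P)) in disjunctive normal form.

¬(¬S ∨ (R ⊕ P))
≡ ¬(¬S ∨ (R ∧ ¬P) ∨ (¬R ∧ P))   [expand ⊕]
≡ ¬¬S ∧ ¬(R ∧ ¬P) ∧ ¬(¬R ∧ P)   [De Morgan]
≡ S ∧ ¬(R ∧ ¬P) ∧ ¬(¬R ∧ P)   [double negation]
≡ S ∧ (¬R ∨ ¬¬P) ∧ ¬(¬R ∧ P)   [De Morgan]
≡ S ∧ (¬R ∨ P) ∧ ¬(¬R ∧ P)   [double negation]
≡ S ∧ (¬R ∨ P) ∧ (¬¬R ∨ ¬P)   [De Morgan]
≡ S ∧ (¬R ∨ P) ∧ (R ∨ ¬P)   [double negation]
≡ (S ∧ ¬R ∧ R) ∨ (S ∧ ¬R ∧ ¬P) ∨ (S ∧ P ∧ R) ∨ (S ∧ P ∧ ¬P)   [distribute ∧ over ∨]
≡ (S ∧ ¬R ∧ ¬P) ∨ (S ∧ P ∧ R)   [simplify]

(S ∧ ¬R ∧ ¬P) ∨ (S ∧ P ∧ R)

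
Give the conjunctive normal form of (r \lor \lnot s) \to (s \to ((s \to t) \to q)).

\lnot r \lor \lnot s \lor \lnot t \lor q

(r \lor \lnot s) \to (s \to ((s \to t) \to q))
≡ \lnot (r \lor \lnot s) \lor (s \to ((s \to t) \to q))
≡ \lnot (r \lor \lnot s) \lor \lnot s \lor ((s \to t) \to q)
≡ \lnot (r \lor \lnot s) \lor \lnot s \lor \lnot (s \to t) \lor q
≡ \lnot (r \lor \lnot s) \lor \lnot s \lor \lnot (\lnot s \lor t) \lor q
≡ (\lnot r \land \lnot \lnot s) \lor \lnot s \lor \lnot (\lnot s \lor t) \lor q
≡ (\lnot r \land s) \lor \lnot s \lor \lnot (\lnot s \lor t) \lor q
≡ (\lnot r \land s) \lor \lnot s \lor (\lnot \lnot s \land \lnot t) \lor q
≡ (\lnot r \land s) \lor \lnot s \lor (s \land \lnot t) \lor q
≡ (\lnot r \lor \lnot s \lor s \lor q) \land (\lnot r \lor \lnot s \lor \lnot t \lor q) \land (s \lor \lnot s \lor s \lor q) \land (s \lor \lnot s \lor \lnot t \lor q)
≡ \lnot r \lor \lnot s \lor \lnot t \lor q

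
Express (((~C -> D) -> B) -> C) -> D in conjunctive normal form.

(((~C -> D) -> B) -> C) -> D
= ~(((~C -> D) -> B) -> C) | D   [eliminate ->]
= ~(~((~C -> D) -> B) | C) | D   [eliminate ->]
= ~(~(~(~C -> D) | B) | C) | D   [eliminate ->]
= ~(~(~(~~C | D) | B) | C) | D   [eliminate ->]
= (~~(~(~~C | D) | B) & ~C) | D   [De Morgan]
= ((~(~~C | D) | B) & ~C) | D   [double negation]
= (((~~~C & ~D) | B) & ~C) | D   [De Morgan]
= (((~C & ~D) | B) & ~C) | D   [double negation]
= (~C | B | D) & (~D | B | D) & (~C | D)   [distribute | over &]
= ~C | D   [simplify]

~C | D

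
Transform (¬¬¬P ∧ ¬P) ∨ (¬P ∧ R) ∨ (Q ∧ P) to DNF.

¬P ∨ (Q ∧ P)

(¬¬¬P ∧ ¬P) ∨ (¬P ∧ R) ∨ (Q ∧ P)
≡ (¬P ∧ ¬P) ∨ (¬P ∧ R) ∨ (Q ∧ P)   (double negation)
≡ ¬P ∨ (Q ∧ P)   (simplify)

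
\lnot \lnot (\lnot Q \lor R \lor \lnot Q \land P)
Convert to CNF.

\lnot Q \lor R

\lnot \lnot (\lnot Q \lor R \lor \lnot Q \land P)
⇔ \lnot Q \lor R \lor \lnot Q \land P   (double negation)
⇔ (\lnot Q \lor R \lor \lnot Q) \land (\lnot Q \lor R \lor P)   (distribute \lor over \land)
⇔ \lnot Q \lor R   (simplify)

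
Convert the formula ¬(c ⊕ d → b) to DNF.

c ∧ ¬d ∧ ¬b ∨ ¬c ∧ d ∧ ¬b

¬(c ⊕ d → b)
= ¬(¬(c ⊕ d) ∨ b)   (eliminate →)
= ¬(¬(c ∧ ¬d ∨ ¬c ∧ d) ∨ b)   (expand ⊕)
= ¬¬(c ∧ ¬d ∨ ¬c ∧ d) ∧ ¬b   (De Morgan)
= (c ∧ ¬d ∨ ¬c ∧ d) ∧ ¬b   (double negation)
= c ∧ ¬d ∧ ¬b ∨ ¬c ∧ d ∧ ¬b   (distribute ∧ over ∨)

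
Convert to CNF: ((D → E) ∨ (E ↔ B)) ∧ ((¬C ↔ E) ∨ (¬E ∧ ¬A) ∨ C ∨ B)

(¬D ∨ E ∨ ¬B) ∧ (C ∨ E ∨ ¬A ∨ B)

((D → E) ∨ (E ↔ B)) ∧ ((¬C ↔ E) ∨ (¬E ∧ ¬A) ∨ C ∨ B)
≡ (¬D ∨ E ∨ (E ↔ B)) ∧ ((¬C ↔ E) ∨ (¬E ∧ ¬A) ∨ C ∨ B)   [eliminate →]
≡ (¬D ∨ E ∨ ((E → B) ∧ (B → E))) ∧ ((¬C ↔ E) ∨ (¬E ∧ ¬A) ∨ C ∨ B)   [eliminate ↔]
≡ (¬D ∨ E ∨ ((¬E ∨ B) ∧ (B → E))) ∧ ((¬C ↔ E) ∨ (¬E ∧ ¬A) ∨ C ∨ B)   [eliminate →]
≡ (¬D ∨ E ∨ ((¬E ∨ B) ∧ (¬B ∨ E))) ∧ ((¬C ↔ E) ∨ (¬E ∧ ¬A) ∨ C ∨ B)   [eliminate →]
≡ (¬D ∨ E ∨ ((¬E ∨ B) ∧ (¬B ∨ E))) ∧ (((¬C → E) ∧ (E → ¬C)) ∨ (¬E ∧ ¬A) ∨ C ∨ B)   [eliminate ↔]
≡ (¬D ∨ E ∨ ((¬E ∨ B) ∧ (¬B ∨ E))) ∧ (((¬¬C ∨ E) ∧ (E → ¬C)) ∨ (¬E ∧ ¬A) ∨ C ∨ B)   [eliminate →]
≡ (¬D ∨ E ∨ ((¬E ∨ B) ∧ (¬B ∨ E))) ∧ (((¬¬C ∨ E) ∧ (¬E ∨ ¬C)) ∨ (¬E ∧ ¬A) ∨ C ∨ B)   [eliminate →]
≡ (¬D ∨ E ∨ ((¬E ∨ B) ∧ (¬B ∨ E))) ∧ (((C ∨ E) ∧ (¬E ∨ ¬C)) ∨ (¬E ∧ ¬A) ∨ C ∨ B)   [double negation]
≡ (¬D ∨ E ∨ ¬E ∨ B) ∧ (¬D ∨ E ∨ ¬B ∨ E) ∧ (C ∨ E ∨ ¬E ∨ C ∨ B) ∧ (C ∨ E ∨ ¬A ∨ C ∨ B) ∧ (¬E ∨ ¬C ∨ ¬E ∨ C ∨ B) ∧ (¬E ∨ ¬C ∨ ¬A ∨ C ∨ B)   [distribute ∨ over ∧]
≡ (¬D ∨ E ∨ ¬B) ∧ (C ∨ E ∨ ¬A ∨ B)   [simplify]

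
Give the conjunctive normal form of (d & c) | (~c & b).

(d & c) | (~c & b)
⇔ (d | ~c) & (d | b) & (c | ~c) & (c | b)   (distribute | over &)
⇔ (d | ~c) & (d | b) & (c | b)   (simplify)

(d | ~c) & (d | b) & (c | b)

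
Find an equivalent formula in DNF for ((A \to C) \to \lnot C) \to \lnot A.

((A \to C) \to \lnot C) \to \lnot A
⇔ \lnot ((A \to C) \to \lnot C) \lor \lnot A   [eliminate \to]
⇔ \lnot (\lnot (A \to C) \lor \lnot C) \lor \lnot A   [eliminate \to]
⇔ \lnot (\lnot (\lnot A \lor C) \lor \lnot C) \lor \lnot A   [eliminate \to]
⇔ (\lnot \lnot (\lnot A \lor C) \land \lnot \lnot C) \lor \lnot A   [De Morgan]
⇔ ((\lnot A \lor C) \land \lnot \lnot C) \lor \lnot A   [double negation]
⇔ ((\lnot A \lor C) \land C) \lor \lnot A   [double negation]
⇔ (\lnot A \land C) \lor (C \land C) \lor \lnot A   [distribute \land over \lor]
⇔ C \lor \lnot A   [simplify]

C \lor \lnot A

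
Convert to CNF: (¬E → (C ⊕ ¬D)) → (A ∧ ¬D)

(¬E → (C ⊕ ¬D)) → (A ∧ ¬D)
⇔ ¬(¬E → (C ⊕ ¬D)) ∨ (A ∧ ¬D)   — eliminate →
⇔ ¬(¬¬E ∨ (C ⊕ ¬D)) ∨ (A ∧ ¬D)   — eliminate →
⇔ ¬(¬¬E ∨ ((C ∨ ¬D) ∧ ¬(C ∧ ¬D))) ∨ (A ∧ ¬D)   — expand ⊕
⇔ (¬¬¬E ∧ ¬((C ∨ ¬D) ∧ ¬(C ∧ ¬D))) ∨ (A ∧ ¬D)   — De Morgan
⇔ (¬E ∧ ¬((C ∨ ¬D) ∧ ¬(C ∧ ¬D))) ∨ (A ∧ ¬D)   — double negation
⇔ (¬E ∧ (¬(C ∨ ¬D) ∨ ¬¬(C ∧ ¬D))) ∨ (A ∧ ¬D)   — De Morgan
⇔ (¬E ∧ ((¬C ∧ ¬¬D) ∨ ¬¬(C ∧ ¬D))) ∨ (A ∧ ¬D)   — De Morgan
⇔ (¬E ∧ ((¬C ∧ D) ∨ ¬¬(C ∧ ¬D))) ∨ (A ∧ ¬D)   — double negation
⇔ (¬E ∧ ((¬C ∧ D) ∨ (C ∧ ¬D))) ∨ (A ∧ ¬D)   — double negation
⇔ (¬E ∨ A) ∧ (¬E ∨ ¬D) ∧ (¬C ∨ C ∨ A) ∧ (¬C ∨ C ∨ ¬D) ∧ (¬C ∨ ¬D ∨ A) ∧ (¬C ∨ ¬D ∨ ¬D) ∧ (D ∨ C ∨ A) ∧ (D ∨ C ∨ ¬D) ∧ (D ∨ ¬D ∨ A) ∧ (D ∨ ¬D ∨ ¬D)   — distribute ∨ over ∧
⇔ (¬E ∨ A) ∧ (¬E ∨ ¬D) ∧ (¬C ∨ ¬D) ∧ (D ∨ C ∨ A)   — simplify

(¬E ∨ A) ∧ (¬E ∨ ¬D) ∧ (¬C ∨ ¬D) ∧ (D ∨ C ∨ A)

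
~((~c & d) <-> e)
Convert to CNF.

~((~c & d) <-> e)
⇔ ~(((~c & d) -> e) & (e -> (~c & d)))   [eliminate <->]
⇔ ~((~(~c & d) | e) & (e -> (~c & d)))   [eliminate ->]
⇔ ~((~(~c & d) | e) & (~e | (~c & d)))   [eliminate ->]
⇔ ~(~(~c & d) | e) | ~(~e | (~c & d))   [De Morgan]
⇔ (~~(~c & d) & ~e) | ~(~e | (~c & d))   [De Morgan]
⇔ (~c & d & ~e) | ~(~e | (~c & d))   [double negation]
⇔ (~c & d & ~e) | (~~e & ~(~c & d))   [De Morgan]
⇔ (~c & d & ~e) | (e & ~(~c & d))   [double negation]
⇔ (~c & d & ~e) | (e & (~~c | ~d))   [De Morgan]
⇔ (~c & d & ~e) | (e & (c | ~d))   [double negation]
⇔ (~c | e) & (~c | c | ~d) & (d | e) & (d | c | ~d) & (~e | e) & (~e | c | ~d)   [distribute | over &]
⇔ (~c | e) & (d | e) & (~e | c | ~d)   [simplify]

(~c | e) & (d | e) & (~e | c | ~d)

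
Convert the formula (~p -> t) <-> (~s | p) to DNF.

(~p -> t) <-> (~s | p)
≡ ((~p -> t) -> (~s | p)) & ((~s | p) -> (~p -> t))   (eliminate <->)
≡ (~(~p -> t) | ~s | p) & ((~s | p) -> (~p -> t))   (eliminate ->)
≡ (~(~~p | t) | ~s | p) & ((~s | p) -> (~p -> t))   (eliminate ->)
≡ (~(~~p | t) | ~s | p) & (~(~s | p) | (~p -> t))   (eliminate ->)
≡ (~(~~p | t) | ~s | p) & (~(~s | p) | ~~p | t)   (eliminate ->)
≡ ((~~~p & ~t) | ~s | p) & (~(~s | p) | ~~p | t)   (De Morgan)
≡ ((~p & ~t) | ~s | p) & (~(~s | p) | ~~p | t)   (double negation)
≡ ((~p & ~t) | ~s | p) & ((~~s & ~p) | ~~p | t)   (De Morgan)
≡ ((~p & ~t) | ~s | p) & ((s & ~p) | ~~p | t)   (double negation)
≡ ((~p & ~t) | ~s | p) & ((s & ~p) | p | t)   (double negation)
≡ (~p & ~t & s & ~p) | (~p & ~t & p) | (~p & ~t & t) | (~s & s & ~p) | (~s & p) | (~s & t) | (p & s & ~p) | (p & p) | (p & t)   (distribute & over |)
≡ (~p & ~t & s) | (~s & t) | p   (simplify)

(~p & ~t & s) | (~s & t) | p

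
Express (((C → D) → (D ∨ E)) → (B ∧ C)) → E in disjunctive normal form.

(((C → D) → (D ∨ E)) → (B ∧ C)) → E
⇔ ¬(((C → D) → (D ∨ E)) → (B ∧ C)) ∨ E
⇔ ¬(¬((C → D) → (D ∨ E)) ∨ (B ∧ C)) ∨ E
⇔ ¬(¬(¬(C → D) ∨ D ∨ E) ∨ (B ∧ C)) ∨ E
⇔ ¬(¬(¬(¬C ∨ D) ∨ D ∨ E) ∨ (B ∧ C)) ∨ E
⇔ (¬¬(¬(¬C ∨ D) ∨ D ∨ E) ∧ ¬(B ∧ C)) ∨ E
⇔ ((¬(¬C ∨ D) ∨ D ∨ E) ∧ ¬(B ∧ C)) ∨ E
⇔ (((¬¬C ∧ ¬D) ∨ D ∨ E) ∧ ¬(B ∧ C)) ∨ E
⇔ (((C ∧ ¬D) ∨ D ∨ E) ∧ ¬(B ∧ C)) ∨ E
⇔ (((C ∧ ¬D) ∨ D ∨ E) ∧ (¬B ∨ ¬C)) ∨ E
⇔ (C ∧ ¬D ∧ ¬B) ∨ (C ∧ ¬D ∧ ¬C) ∨ (D ∧ ¬B) ∨ (D ∧ ¬C) ∨ (E ∧ ¬B) ∨ (E ∧ ¬C) ∨ E
⇔ (C ∧ ¬D ∧ ¬B) ∨ (D ∧ ¬B) ∨ (D ∧ ¬C) ∨ E

(C ∧ ¬D ∧ ¬B) ∨ (D ∧ ¬B) ∨ (D ∧ ¬C) ∨ E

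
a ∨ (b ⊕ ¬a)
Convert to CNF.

a ∨ ¬b

a ∨ (b ⊕ ¬a)
⇔ a ∨ ((b ∨ ¬a) ∧ ¬(b ∧ ¬a))   — expand ⊕
⇔ a ∨ ((b ∨ ¬a) ∧ (¬b ∨ ¬¬a))   — De Morgan
⇔ a ∨ ((b ∨ ¬a) ∧ (¬b ∨ a))   — double negation
⇔ (a ∨ b ∨ ¬a) ∧ (a ∨ ¬b ∨ a)   — distribute ∨ over ∧
⇔ a ∨ ¬b   — simplify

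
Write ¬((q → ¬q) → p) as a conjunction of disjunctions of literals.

¬((q → ¬q) → p)
≡ ¬(¬(q → ¬q) ∨ p)   [eliminate →]
≡ ¬(¬(¬q ∨ ¬q) ∨ p)   [eliminate →]
≡ ¬¬(¬q ∨ ¬q) ∧ ¬p   [De Morgan]
≡ (¬q ∨ ¬q) ∧ ¬p   [double negation]
≡ ¬q ∧ ¬p   [simplify]

¬q ∧ ¬p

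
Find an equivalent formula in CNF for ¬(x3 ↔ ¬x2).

¬(x3 ↔ ¬x2)
≡ ¬((x3 → ¬x2) ∧ (¬x2 → x3))   [eliminate ↔]
≡ ¬((¬x3 ∨ ¬x2) ∧ (¬x2 → x3))   [eliminate →]
≡ ¬((¬x3 ∨ ¬x2) ∧ (¬¬x2 ∨ x3))   [eliminate →]
≡ ¬(¬x3 ∨ ¬x2) ∨ ¬(¬¬x2 ∨ x3)   [De Morgan]
≡ (¬¬x3 ∧ ¬¬x2) ∨ ¬(¬¬x2 ∨ x3)   [De Morgan]
≡ (x3 ∧ ¬¬x2) ∨ ¬(¬¬x2 ∨ x3)   [double negation]
≡ (x3 ∧ x2) ∨ ¬(¬¬x2 ∨ x3)   [double negation]
≡ (x3 ∧ x2) ∨ (¬¬¬x2 ∧ ¬x3)   [De Morgan]
≡ (x3 ∧ x2) ∨ (¬x2 ∧ ¬x3)   [double negation]
≡ (x3 ∨ ¬x2) ∧ (x3 ∨ ¬x3) ∧ (x2 ∨ ¬x2) ∧ (x2 ∨ ¬x3)   [distribute ∨ over ∧]
≡ (x3 ∨ ¬x2) ∧ (x2 ∨ ¬x3)   [simplify]

(x3 ∨ ¬x2) ∧ (x2 ∨ ¬x3)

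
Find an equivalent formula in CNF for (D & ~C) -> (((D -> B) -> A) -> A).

~D | C | B | A

(D & ~C) -> (((D -> B) -> A) -> A)
≡ ~(D & ~C) | (((D -> B) -> A) -> A)   [eliminate ->]
≡ ~(D & ~C) | ~((D -> B) -> A) | A   [eliminate ->]
≡ ~(D & ~C) | ~(~(D -> B) | A) | A   [eliminate ->]
≡ ~(D & ~C) | ~(~(~D | B) | A) | A   [eliminate ->]
≡ ~D | ~~C | ~(~(~D | B) | A) | A   [De Morgan]
≡ ~D | C | ~(~(~D | B) | A) | A   [double negation]
≡ ~D | C | (~~(~D | B) & ~A) | A   [De Morgan]
≡ ~D | C | ((~D | B) & ~A) | A   [double negation]
≡ (~D | C | ~D | B | A) & (~D | C | ~A | A)   [distribute | over &]
≡ ~D | C | B | A   [simplify]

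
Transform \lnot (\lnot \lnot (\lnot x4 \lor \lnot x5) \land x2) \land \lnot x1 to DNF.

\lnot (\lnot \lnot (\lnot x4 \lor \lnot x5) \land x2) \land \lnot x1
≡ (\lnot \lnot \lnot (\lnot x4 \lor \lnot x5) \lor \lnot x2) \land \lnot x1   [De Morgan]
≡ (\lnot (\lnot x4 \lor \lnot x5) \lor \lnot x2) \land \lnot x1   [double negation]
≡ ((\lnot \lnot x4 \land \lnot \lnot x5) \lor \lnot x2) \land \lnot x1   [De Morgan]
≡ ((x4 \land \lnot \lnot x5) \lor \lnot x2) \land \lnot x1   [double negation]
≡ ((x4 \land x5) \lor \lnot x2) \land \lnot x1   [double negation]
≡ (x4 \land x5 \land \lnot x1) \lor (\lnot x2 \land \lnot x1)   [distribute \land over \lor]

(x4 \land x5 \land \lnot x1) \lor (\lnot x2 \land \lnot x1)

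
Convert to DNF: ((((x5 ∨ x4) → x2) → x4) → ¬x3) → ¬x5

(x5 ∧ ¬x2 ∧ x3) ∨ (x4 ∧ x3) ∨ ¬x5

((((x5 ∨ x4) → x2) → x4) → ¬x3) → ¬x5
≡ ¬((((x5 ∨ x4) → x2) → x4) → ¬x3) ∨ ¬x5   (eliminate →)
≡ ¬(¬(((x5 ∨ x4) → x2) → x4) ∨ ¬x3) ∨ ¬x5   (eliminate →)
≡ ¬(¬(¬((x5 ∨ x4) → x2) ∨ x4) ∨ ¬x3) ∨ ¬x5   (eliminate →)
≡ ¬(¬(¬(¬(x5 ∨ x4) ∨ x2) ∨ x4) ∨ ¬x3) ∨ ¬x5   (eliminate →)
≡ (¬¬(¬(¬(x5 ∨ x4) ∨ x2) ∨ x4) ∧ ¬¬x3) ∨ ¬x5   (De Morgan)
≡ ((¬(¬(x5 ∨ x4) ∨ x2) ∨ x4) ∧ ¬¬x3) ∨ ¬x5   (double negation)
≡ (((¬¬(x5 ∨ x4) ∧ ¬x2) ∨ x4) ∧ ¬¬x3) ∨ ¬x5   (De Morgan)
≡ ((((x5 ∨ x4) ∧ ¬x2) ∨ x4) ∧ ¬¬x3) ∨ ¬x5   (double negation)
≡ ((((x5 ∨ x4) ∧ ¬x2) ∨ x4) ∧ x3) ∨ ¬x5   (double negation)
≡ (x5 ∧ ¬x2 ∧ x3) ∨ (x4 ∧ ¬x2 ∧ x3) ∨ (x4 ∧ x3) ∨ ¬x5   (distribute ∧ over ∨)
≡ (x5 ∧ ¬x2 ∧ x3) ∨ (x4 ∧ x3) ∨ ¬x5   (simplify)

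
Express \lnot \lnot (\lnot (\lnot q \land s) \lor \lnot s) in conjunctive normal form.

q \lor \lnot s

\lnot \lnot (\lnot (\lnot q \land s) \lor \lnot s)
= \lnot (\lnot q \land s) \lor \lnot s   [double negation]
= \lnot \lnot q \lor \lnot s \lor \lnot s   [De Morgan]
= q \lor \lnot s \lor \lnot s   [double negation]
= q \lor \lnot s   [simplify]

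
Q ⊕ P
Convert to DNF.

(Q ∧ ¬P) ∨ (¬Q ∧ P)

Q ⊕ P
⇔ (Q ∧ ¬P) ∨ (¬Q ∧ P)   [expand ⊕]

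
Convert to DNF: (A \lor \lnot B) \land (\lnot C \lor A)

(A \lor \lnot B) \land (\lnot C \lor A)
≡ (A \land \lnot C) \lor (A \land A) \lor (\lnot B \land \lnot C) \lor (\lnot B \land A)   [distribute \land over \lor]
≡ A \lor (\lnot B \land \lnot C)   [simplify]

A \lor (\lnot B \land \lnot C)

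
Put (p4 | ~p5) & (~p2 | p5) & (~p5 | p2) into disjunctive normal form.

(p4 & p5 & p2) | (~p5 & ~p2)

(p4 | ~p5) & (~p2 | p5) & (~p5 | p2)
≡ (p4 & ~p2 & ~p5) | (p4 & ~p2 & p2) | (p4 & p5 & ~p5) | (p4 & p5 & p2) | (~p5 & ~p2 & ~p5) | (~p5 & ~p2 & p2) | (~p5 & p5 & ~p5) | (~p5 & p5 & p2)   — distribute & over |
≡ (p4 & p5 & p2) | (~p5 & ~p2)   — simplify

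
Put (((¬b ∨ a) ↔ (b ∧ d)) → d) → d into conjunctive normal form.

(b ∨ d) ∧ (¬a ∨ d)

(((¬b ∨ a) ↔ (b ∧ d)) → d) → d
≡ ¬(((¬b ∨ a) ↔ (b ∧ d)) → d) ∨ d   — eliminate →
≡ ¬(¬((¬b ∨ a) ↔ (b ∧ d)) ∨ d) ∨ d   — eliminate →
≡ ¬(¬(((¬b ∨ a) → (b ∧ d)) ∧ ((b ∧ d) → (¬b ∨ a))) ∨ d) ∨ d   — eliminate ↔
≡ ¬(¬((¬(¬b ∨ a) ∨ (b ∧ d)) ∧ ((b ∧ d) → (¬b ∨ a))) ∨ d) ∨ d   — eliminate →
≡ ¬(¬((¬(¬b ∨ a) ∨ (b ∧ d)) ∧ (¬(b ∧ d) ∨ ¬b ∨ a)) ∨ d) ∨ d   — eliminate →
≡ (¬¬((¬(¬b ∨ a) ∨ (b ∧ d)) ∧ (¬(b ∧ d) ∨ ¬b ∨ a)) ∧ ¬d) ∨ d   — De Morgan
≡ ((¬(¬b ∨ a) ∨ (b ∧ d)) ∧ (¬(b ∧ d) ∨ ¬b ∨ a) ∧ ¬d) ∨ d   — double negation
≡ (((¬¬b ∧ ¬a) ∨ (b ∧ d)) ∧ (¬(b ∧ d) ∨ ¬b ∨ a) ∧ ¬d) ∨ d   — De Morgan
≡ (((b ∧ ¬a) ∨ (b ∧ d)) ∧ (¬(b ∧ d) ∨ ¬b ∨ a) ∧ ¬d) ∨ d   — double negation
≡ (((b ∧ ¬a) ∨ (b ∧ d)) ∧ (¬b ∨ ¬d ∨ ¬b ∨ a) ∧ ¬d) ∨ d   — De Morgan
≡ (b ∨ b ∨ d) ∧ (b ∨ d ∨ d) ∧ (¬a ∨ b ∨ d) ∧ (¬a ∨ d ∨ d) ∧ (¬b ∨ ¬d ∨ ¬b ∨ a ∨ d) ∧ (¬d ∨ d)   — distribute ∨ over ∧
≡ (b ∨ d) ∧ (¬a ∨ d)   — simplify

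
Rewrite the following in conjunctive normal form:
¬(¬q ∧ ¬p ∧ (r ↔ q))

¬(¬q ∧ ¬p ∧ (r ↔ q))
= ¬(¬q ∧ ¬p ∧ (r → q) ∧ (q → r))   [eliminate ↔]
= ¬(¬q ∧ ¬p ∧ (¬r ∨ q) ∧ (q → r))   [eliminate →]
= ¬(¬q ∧ ¬p ∧ (¬r ∨ q) ∧ (¬q ∨ r))   [eliminate →]
= ¬¬q ∨ ¬¬p ∨ ¬(¬r ∨ q) ∨ ¬(¬q ∨ r)   [De Morgan]
= q ∨ ¬¬p ∨ ¬(¬r ∨ q) ∨ ¬(¬q ∨ r)   [double negation]
= q ∨ p ∨ ¬(¬r ∨ q) ∨ ¬(¬q ∨ r)   [double negation]
= q ∨ p ∨ (¬¬r ∧ ¬q) ∨ ¬(¬q ∨ r)   [De Morgan]
= q ∨ p ∨ (r ∧ ¬q) ∨ ¬(¬q ∨ r)   [double negation]
= q ∨ p ∨ (r ∧ ¬q) ∨ (¬¬q ∧ ¬r)   [De Morgan]
= q ∨ p ∨ (r ∧ ¬q) ∨ (q ∧ ¬r)   [double negation]
= (q ∨ p ∨ r ∨ q) ∧ (q ∨ p ∨ r ∨ ¬r) ∧ (q ∨ p ∨ ¬q ∨ q) ∧ (q ∨ p ∨ ¬q ∨ ¬r)   [distribute ∨ over ∧]
= q ∨ p ∨ r   [simplify]

q ∨ p ∨ r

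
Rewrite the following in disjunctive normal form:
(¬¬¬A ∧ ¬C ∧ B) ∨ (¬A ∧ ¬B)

(¬A ∧ ¬C ∧ B) ∨ (¬A ∧ ¬B)

(¬¬¬A ∧ ¬C ∧ B) ∨ (¬A ∧ ¬B)
⇔ (¬A ∧ ¬C ∧ B) ∨ (¬A ∧ ¬B)   [double negation]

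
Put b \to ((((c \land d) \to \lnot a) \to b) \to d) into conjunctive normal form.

\lnot b \lor d

b \to ((((c \land d) \to \lnot a) \to b) \to d)
≡ \lnot b \lor ((((c \land d) \to \lnot a) \to b) \to d)   (eliminate \to)
≡ \lnot b \lor \lnot (((c \land d) \to \lnot a) \to b) \lor d   (eliminate \to)
≡ \lnot b \lor \lnot (\lnot ((c \land d) \to \lnot a) \lor b) \lor d   (eliminate \to)
≡ \lnot b \lor \lnot (\lnot (\lnot (c \land d) \lor \lnot a) \lor b) \lor d   (eliminate \to)
≡ \lnot b \lor (\lnot \lnot (\lnot (c \land d) \lor \lnot a) \land \lnot b) \lor d   (De Morgan)
≡ \lnot b \lor ((\lnot (c \land d) \lor \lnot a) \land \lnot b) \lor d   (double negation)
≡ \lnot b \lor ((\lnot c \lor \lnot d \lor \lnot a) \land \lnot b) \lor d   (De Morgan)
≡ (\lnot b \lor \lnot c \lor \lnot d \lor \lnot a \lor d) \land (\lnot b \lor \lnot b \lor d)   (distribute \lor over \land)
≡ \lnot b \lor d   (simplify)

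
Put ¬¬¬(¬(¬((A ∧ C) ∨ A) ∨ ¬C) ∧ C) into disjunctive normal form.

¬A ∨ ¬C

¬¬¬(¬(¬((A ∧ C) ∨ A) ∨ ¬C) ∧ C)
= ¬(¬(¬((A ∧ C) ∨ A) ∨ ¬C) ∧ C)   [double negation]
= ¬¬(¬((A ∧ C) ∨ A) ∨ ¬C) ∨ ¬C   [De Morgan]
= ¬((A ∧ C) ∨ A) ∨ ¬C ∨ ¬C   [double negation]
= (¬(A ∧ C) ∧ ¬A) ∨ ¬C ∨ ¬C   [De Morgan]
= ((¬A ∨ ¬C) ∧ ¬A) ∨ ¬C ∨ ¬C   [De Morgan]
= (¬A ∧ ¬A) ∨ (¬C ∧ ¬A) ∨ ¬C ∨ ¬C   [distribute ∧ over ∨]
= ¬A ∨ ¬C   [simplify]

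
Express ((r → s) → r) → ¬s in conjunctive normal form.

¬r ∨ ¬s

((r → s) → r) → ¬s
≡ ¬((r → s) → r) ∨ ¬s   — eliminate →
≡ ¬(¬(r → s) ∨ r) ∨ ¬s   — eliminate →
≡ ¬(¬(¬r ∨ s) ∨ r) ∨ ¬s   — eliminate →
≡ (¬¬(¬r ∨ s) ∧ ¬r) ∨ ¬s   — De Morgan
≡ ((¬r ∨ s) ∧ ¬r) ∨ ¬s   — double negation
≡ (¬r ∨ s ∨ ¬s) ∧ (¬r ∨ ¬s)   — distribute ∨ over ∧
≡ ¬r ∨ ¬s   — simplify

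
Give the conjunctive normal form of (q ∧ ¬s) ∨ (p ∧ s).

(q ∨ p) ∧ (q ∨ s) ∧ (¬s ∨ p)

(q ∧ ¬s) ∨ (p ∧ s)
= (q ∨ p) ∧ (q ∨ s) ∧ (¬s ∨ p) ∧ (¬s ∨ s)   [distribute ∨ over ∧]
= (q ∨ p) ∧ (q ∨ s) ∧ (¬s ∨ p)   [simplify]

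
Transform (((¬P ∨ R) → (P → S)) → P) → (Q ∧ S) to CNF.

(((¬P ∨ R) → (P → S)) → P) → (Q ∧ S)
= ¬(((¬P ∨ R) → (P → S)) → P) ∨ (Q ∧ S)   (eliminate →)
= ¬(¬((¬P ∨ R) → (P → S)) ∨ P) ∨ (Q ∧ S)   (eliminate →)
= ¬(¬(¬(¬P ∨ R) ∨ (P → S)) ∨ P) ∨ (Q ∧ S)   (eliminate →)
= ¬(¬(¬(¬P ∨ R) ∨ ¬P ∨ S) ∨ P) ∨ (Q ∧ S)   (eliminate →)
= (¬¬(¬(¬P ∨ R) ∨ ¬P ∨ S) ∧ ¬P) ∨ (Q ∧ S)   (De Morgan)
= ((¬(¬P ∨ R) ∨ ¬P ∨ S) ∧ ¬P) ∨ (Q ∧ S)   (double negation)
= (((¬¬P ∧ ¬R) ∨ ¬P ∨ S) ∧ ¬P) ∨ (Q ∧ S)   (De Morgan)
= (((P ∧ ¬R) ∨ ¬P ∨ S) ∧ ¬P) ∨ (Q ∧ S)   (double negation)
= (P ∨ ¬P ∨ S ∨ Q) ∧ (P ∨ ¬P ∨ S ∨ S) ∧ (¬R ∨ ¬P ∨ S ∨ Q) ∧ (¬R ∨ ¬P ∨ S ∨ S) ∧ (¬P ∨ Q) ∧ (¬P ∨ S)   (distribute ∨ over ∧)
= (¬P ∨ Q) ∧ (¬P ∨ S)   (simplify)

(¬P ∨ Q) ∧ (¬P ∨ S)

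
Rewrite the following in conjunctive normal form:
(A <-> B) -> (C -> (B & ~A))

(A | B | ~C) & (~B | ~A | ~C)

(A <-> B) -> (C -> (B & ~A))
= ~(A <-> B) | (C -> (B & ~A))   [eliminate ->]
= ~((A -> B) & (B -> A)) | (C -> (B & ~A))   [eliminate <->]
= ~((~A | B) & (B -> A)) | (C -> (B & ~A))   [eliminate ->]
= ~((~A | B) & (~B | A)) | (C -> (B & ~A))   [eliminate ->]
= ~((~A | B) & (~B | A)) | ~C | (B & ~A)   [eliminate ->]
= ~(~A | B) | ~(~B | A) | ~C | (B & ~A)   [De Morgan]
= (~~A & ~B) | ~(~B | A) | ~C | (B & ~A)   [De Morgan]
= (A & ~B) | ~(~B | A) | ~C | (B & ~A)   [double negation]
= (A & ~B) | (~~B & ~A) | ~C | (B & ~A)   [De Morgan]
= (A & ~B) | (B & ~A) | ~C | (B & ~A)   [double negation]
= (A | B | ~C | B) & (A | B | ~C | ~A) & (A | ~A | ~C | B) & (A | ~A | ~C | ~A) & (~B | B | ~C | B) & (~B | B | ~C | ~A) & (~B | ~A | ~C | B) & (~B | ~A | ~C | ~A)   [distribute | over &]
= (A | B | ~C) & (~B | ~A | ~C)   [simplify]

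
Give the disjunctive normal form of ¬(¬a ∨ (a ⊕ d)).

¬(¬a ∨ (a ⊕ d))
≡ ¬(¬a ∨ (a ∧ ¬d) ∨ (¬a ∧ d))   [expand ⊕]
≡ ¬¬a ∧ ¬(a ∧ ¬d) ∧ ¬(¬a ∧ d)   [De Morgan]
≡ a ∧ ¬(a ∧ ¬d) ∧ ¬(¬a ∧ d)   [double negation]
≡ a ∧ (¬a ∨ ¬¬d) ∧ ¬(¬a ∧ d)   [De Morgan]
≡ a ∧ (¬a ∨ d) ∧ ¬(¬a ∧ d)   [double negation]
≡ a ∧ (¬a ∨ d) ∧ (¬¬a ∨ ¬d)   [De Morgan]
≡ a ∧ (¬a ∨ d) ∧ (a ∨ ¬d)   [double negation]
≡ (a ∧ ¬a ∧ a) ∨ (a ∧ ¬a ∧ ¬d) ∨ (a ∧ d ∧ a) ∨ (a ∧ d ∧ ¬d)   [distribute ∧ over ∨]
≡ a ∧ d   [simplify]

a ∧ d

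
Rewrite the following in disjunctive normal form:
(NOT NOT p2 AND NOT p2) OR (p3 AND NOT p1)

(NOT NOT p2 AND NOT p2) OR (p3 AND NOT p1)
≡ (p2 AND NOT p2) OR (p3 AND NOT p1)   [double negation]
≡ p3 AND NOT p1   [simplify]

p3 AND NOT p1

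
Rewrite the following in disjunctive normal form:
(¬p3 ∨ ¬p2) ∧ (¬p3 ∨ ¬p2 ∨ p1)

¬p3 ∨ ¬p2

(¬p3 ∨ ¬p2) ∧ (¬p3 ∨ ¬p2 ∨ p1)
≡ ¬p3 ∧ ¬p3 ∨ ¬p3 ∧ ¬p2 ∨ ¬p3 ∧ p1 ∨ ¬p2 ∧ ¬p3 ∨ ¬p2 ∧ ¬p2 ∨ ¬p2 ∧ p1   [distribute ∧ over ∨]
≡ ¬p3 ∨ ¬p2   [simplify]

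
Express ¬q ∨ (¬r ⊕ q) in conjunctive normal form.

¬q ∨ r

¬q ∨ (¬r ⊕ q)
= ¬q ∨ ((¬r ∨ q) ∧ ¬(¬r ∧ q))   (expand ⊕)
= ¬q ∨ ((¬r ∨ q) ∧ (¬¬r ∨ ¬q))   (De Morgan)
= ¬q ∨ ((¬r ∨ q) ∧ (r ∨ ¬q))   (double negation)
= (¬q ∨ ¬r ∨ q) ∧ (¬q ∨ r ∨ ¬q)   (distribute ∨ over ∧)
= ¬q ∨ r   (simplify)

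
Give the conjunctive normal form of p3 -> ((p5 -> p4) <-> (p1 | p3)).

~p3 | ~p5 | p4

p3 -> ((p5 -> p4) <-> (p1 | p3))
⇔ ~p3 | ((p5 -> p4) <-> (p1 | p3))   (eliminate ->)
⇔ ~p3 | (((p5 -> p4) -> (p1 | p3)) & ((p1 | p3) -> (p5 -> p4)))   (eliminate <->)
⇔ ~p3 | ((~(p5 -> p4) | p1 | p3) & ((p1 | p3) -> (p5 -> p4)))   (eliminate ->)
⇔ ~p3 | ((~(~p5 | p4) | p1 | p3) & ((p1 | p3) -> (p5 -> p4)))   (eliminate ->)
⇔ ~p3 | ((~(~p5 | p4) | p1 | p3) & (~(p1 | p3) | (p5 -> p4)))   (eliminate ->)
⇔ ~p3 | ((~(~p5 | p4) | p1 | p3) & (~(p1 | p3) | ~p5 | p4))   (eliminate ->)
⇔ ~p3 | (((~~p5 & ~p4) | p1 | p3) & (~(p1 | p3) | ~p5 | p4))   (De Morgan)
⇔ ~p3 | (((p5 & ~p4) | p1 | p3) & (~(p1 | p3) | ~p5 | p4))   (double negation)
⇔ ~p3 | (((p5 & ~p4) | p1 | p3) & ((~p1 & ~p3) | ~p5 | p4))   (De Morgan)
⇔ (~p3 | p5 | p1 | p3) & (~p3 | ~p4 | p1 | p3) & (~p3 | ~p1 | ~p5 | p4) & (~p3 | ~p3 | ~p5 | p4)   (distribute | over &)
⇔ ~p3 | ~p5 | p4   (simplify)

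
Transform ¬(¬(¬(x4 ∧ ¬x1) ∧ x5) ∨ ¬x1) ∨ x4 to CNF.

(x5 ∨ x4) ∧ (x1 ∨ x4)

¬(¬(¬(x4 ∧ ¬x1) ∧ x5) ∨ ¬x1) ∨ x4
≡ ¬¬(¬(x4 ∧ ¬x1) ∧ x5) ∧ ¬¬x1 ∨ x4   [De Morgan]
≡ ¬(x4 ∧ ¬x1) ∧ x5 ∧ ¬¬x1 ∨ x4   [double negation]
≡ (¬x4 ∨ ¬¬x1) ∧ x5 ∧ ¬¬x1 ∨ x4   [De Morgan]
≡ (¬x4 ∨ x1) ∧ x5 ∧ ¬¬x1 ∨ x4   [double negation]
≡ (¬x4 ∨ x1) ∧ x5 ∧ x1 ∨ x4   [double negation]
≡ (¬x4 ∨ x1 ∨ x4) ∧ (x5 ∨ x4) ∧ (x1 ∨ x4)   [distribute ∨ over ∧]
≡ (x5 ∨ x4) ∧ (x1 ∨ x4)   [simplify]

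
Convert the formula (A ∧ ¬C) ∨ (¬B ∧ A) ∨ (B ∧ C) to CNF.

(A ∨ B) ∧ (A ∨ C)

(A ∧ ¬C) ∨ (¬B ∧ A) ∨ (B ∧ C)
= (A ∨ ¬B ∨ B) ∧ (A ∨ ¬B ∨ C) ∧ (A ∨ A ∨ B) ∧ (A ∨ A ∨ C) ∧ (¬C ∨ ¬B ∨ B) ∧ (¬C ∨ ¬B ∨ C) ∧ (¬C ∨ A ∨ B) ∧ (¬C ∨ A ∨ C)
= (A ∨ B) ∧ (A ∨ C)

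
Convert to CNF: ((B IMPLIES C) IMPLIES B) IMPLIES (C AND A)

((B IMPLIES C) IMPLIES B) IMPLIES (C AND A)
≡ NOT ((B IMPLIES C) IMPLIES B) OR (C AND A)
≡ NOT (NOT (B IMPLIES C) OR B) OR (C AND A)
≡ NOT (NOT (NOT B OR C) OR B) OR (C AND A)
≡ (NOT NOT (NOT B OR C) AND NOT B) OR (C AND A)
≡ ((NOT B OR C) AND NOT B) OR (C AND A)
≡ (NOT B OR C OR C) AND (NOT B OR C OR A) AND (NOT B OR C) AND (NOT B OR A)
≡ (NOT B OR C) AND (NOT B OR A)

(NOT B OR C) AND (NOT B OR A)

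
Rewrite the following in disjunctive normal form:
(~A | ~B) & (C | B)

(~A & C) | (~A & B) | (~B & C)

(~A | ~B) & (C | B)
⇔ (~A & C) | (~A & B) | (~B & C) | (~B & B)   [distribute & over |]
⇔ (~A & C) | (~A & B) | (~B & C)   [simplify]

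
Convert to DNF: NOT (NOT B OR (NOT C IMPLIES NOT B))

B AND NOT C

NOT (NOT B OR (NOT C IMPLIES NOT B))
≡ NOT (NOT B OR NOT NOT C OR NOT B)
≡ NOT NOT B AND NOT NOT NOT C AND NOT NOT B
≡ B AND NOT NOT NOT C AND NOT NOT B
≡ B AND NOT C AND NOT NOT B
≡ B AND NOT C AND B
≡ B AND NOT C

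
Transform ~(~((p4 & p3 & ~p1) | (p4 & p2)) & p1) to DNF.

(p4 & p2) | ~p1

~(~((p4 & p3 & ~p1) | (p4 & p2)) & p1)
⇔ ~~((p4 & p3 & ~p1) | (p4 & p2)) | ~p1   (De Morgan)
⇔ (p4 & p3 & ~p1) | (p4 & p2) | ~p1   (double negation)
⇔ (p4 & p2) | ~p1   (simplify)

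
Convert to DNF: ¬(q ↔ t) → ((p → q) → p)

(¬q ∧ ¬t) ∨ (t ∧ q) ∨ p

¬(q ↔ t) → ((p → q) → p)
= ¬¬(q ↔ t) ∨ ((p → q) → p)   (eliminate →)
= ¬¬((q → t) ∧ (t → q)) ∨ ((p → q) → p)   (eliminate ↔)
= ¬¬((¬q ∨ t) ∧ (t → q)) ∨ ((p → q) → p)   (eliminate →)
= ¬¬((¬q ∨ t) ∧ (¬t ∨ q)) ∨ ((p → q) → p)   (eliminate →)
= ¬¬((¬q ∨ t) ∧ (¬t ∨ q)) ∨ ¬(p → q) ∨ p   (eliminate →)
= ¬¬((¬q ∨ t) ∧ (¬t ∨ q)) ∨ ¬(¬p ∨ q) ∨ p   (eliminate →)
= ((¬q ∨ t) ∧ (¬t ∨ q)) ∨ ¬(¬p ∨ q) ∨ p   (double negation)
= ((¬q ∨ t) ∧ (¬t ∨ q)) ∨ (¬¬p ∧ ¬q) ∨ p   (De Morgan)
= ((¬q ∨ t) ∧ (¬t ∨ q)) ∨ (p ∧ ¬q) ∨ p   (double negation)
= (¬q ∧ ¬t) ∨ (¬q ∧ q) ∨ (t ∧ ¬t) ∨ (t ∧ q) ∨ (p ∧ ¬q) ∨ p   (distribute ∧ over ∨)
= (¬q ∧ ¬t) ∨ (t ∧ q) ∨ p   (simplify)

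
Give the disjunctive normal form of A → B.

A → B
≡ ¬A ∨ B

¬A ∨ B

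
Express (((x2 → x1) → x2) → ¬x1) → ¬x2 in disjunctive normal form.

(x2 ∧ x1) ∨ ¬x2

(((x2 → x1) → x2) → ¬x1) → ¬x2
≡ ¬(((x2 → x1) → x2) → ¬x1) ∨ ¬x2   (eliminate →)
≡ ¬(¬((x2 → x1) → x2) ∨ ¬x1) ∨ ¬x2   (eliminate →)
≡ ¬(¬(¬(x2 → x1) ∨ x2) ∨ ¬x1) ∨ ¬x2   (eliminate →)
≡ ¬(¬(¬(¬x2 ∨ x1) ∨ x2) ∨ ¬x1) ∨ ¬x2   (eliminate →)
≡ (¬¬(¬(¬x2 ∨ x1) ∨ x2) ∧ ¬¬x1) ∨ ¬x2   (De Morgan)
≡ ((¬(¬x2 ∨ x1) ∨ x2) ∧ ¬¬x1) ∨ ¬x2   (double negation)
≡ (((¬¬x2 ∧ ¬x1) ∨ x2) ∧ ¬¬x1) ∨ ¬x2   (De Morgan)
≡ (((x2 ∧ ¬x1) ∨ x2) ∧ ¬¬x1) ∨ ¬x2   (double negation)
≡ (((x2 ∧ ¬x1) ∨ x2) ∧ x1) ∨ ¬x2   (double negation)
≡ (x2 ∧ ¬x1 ∧ x1) ∨ (x2 ∧ x1) ∨ ¬x2   (distribute ∧ over ∨)
≡ (x2 ∧ x1) ∨ ¬x2   (simplify)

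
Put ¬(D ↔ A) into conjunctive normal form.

(D ∨ A) ∧ (¬A ∨ ¬D)

¬(D ↔ A)
= ¬((D → A) ∧ (A → D))   [eliminate ↔]
= ¬((¬D ∨ A) ∧ (A → D))   [eliminate →]
= ¬((¬D ∨ A) ∧ (¬A ∨ D))   [eliminate →]
= ¬(¬D ∨ A) ∨ ¬(¬A ∨ D)   [De Morgan]
= ¬¬D ∧ ¬A ∨ ¬(¬A ∨ D)   [De Morgan]
= D ∧ ¬A ∨ ¬(¬A ∨ D)   [double negation]
= D ∧ ¬A ∨ ¬¬A ∧ ¬D   [De Morgan]
= D ∧ ¬A ∨ A ∧ ¬D   [double negation]
= (D ∨ A) ∧ (D ∨ ¬D) ∧ (¬A ∨ A) ∧ (¬A ∨ ¬D)   [distribute ∨ over ∧]
= (D ∨ A) ∧ (¬A ∨ ¬D)   [simplify]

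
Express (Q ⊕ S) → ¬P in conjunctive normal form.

(Q ⊕ S) → ¬P
≡ ¬(Q ⊕ S) ∨ ¬P   [eliminate →]
≡ ¬((Q ∨ S) ∧ ¬(Q ∧ S)) ∨ ¬P   [expand ⊕]
≡ ¬(Q ∨ S) ∨ ¬¬(Q ∧ S) ∨ ¬P   [De Morgan]
≡ (¬Q ∧ ¬S) ∨ ¬¬(Q ∧ S) ∨ ¬P   [De Morgan]
≡ (¬Q ∧ ¬S) ∨ (Q ∧ S) ∨ ¬P   [double negation]
≡ (¬Q ∨ Q ∨ ¬P) ∧ (¬Q ∨ S ∨ ¬P) ∧ (¬S ∨ Q ∨ ¬P) ∧ (¬S ∨ S ∨ ¬P)   [distribute ∨ over ∧]
≡ (¬Q ∨ S ∨ ¬P) ∧ (¬S ∨ Q ∨ ¬P)   [simplify]

(¬Q ∨ S ∨ ¬P) ∧ (¬S ∨ Q ∨ ¬P)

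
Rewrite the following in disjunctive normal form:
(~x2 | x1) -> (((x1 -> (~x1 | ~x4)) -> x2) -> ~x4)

(~x2 | x1) -> (((x1 -> (~x1 | ~x4)) -> x2) -> ~x4)
= ~(~x2 | x1) | (((x1 -> (~x1 | ~x4)) -> x2) -> ~x4)   [eliminate ->]
= ~(~x2 | x1) | ~((x1 -> (~x1 | ~x4)) -> x2) | ~x4   [eliminate ->]
= ~(~x2 | x1) | ~(~(x1 -> (~x1 | ~x4)) | x2) | ~x4   [eliminate ->]
= ~(~x2 | x1) | ~(~(~x1 | ~x1 | ~x4) | x2) | ~x4   [eliminate ->]
= (~~x2 & ~x1) | ~(~(~x1 | ~x1 | ~x4) | x2) | ~x4   [De Morgan]
= (x2 & ~x1) | ~(~(~x1 | ~x1 | ~x4) | x2) | ~x4   [double negation]
= (x2 & ~x1) | (~~(~x1 | ~x1 | ~x4) & ~x2) | ~x4   [De Morgan]
= (x2 & ~x1) | ((~x1 | ~x1 | ~x4) & ~x2) | ~x4   [double negation]
= (x2 & ~x1) | (~x1 & ~x2) | (~x1 & ~x2) | (~x4 & ~x2) | ~x4   [distribute & over |]
= (x2 & ~x1) | (~x1 & ~x2) | ~x4   [simplify]

(x2 & ~x1) | (~x1 & ~x2) | ~x4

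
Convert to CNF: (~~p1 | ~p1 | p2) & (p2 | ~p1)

p2 | ~p1

(~~p1 | ~p1 | p2) & (p2 | ~p1)
≡ (p1 | ~p1 | p2) & (p2 | ~p1)
≡ p2 | ~p1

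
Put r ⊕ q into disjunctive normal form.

r ⊕ q
⇔ (r ∧ ¬q) ∨ (¬r ∧ q)   [expand ⊕]

(r ∧ ¬q) ∨ (¬r ∧ q)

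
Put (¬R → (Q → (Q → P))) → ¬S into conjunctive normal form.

(¬R → (Q → (Q → P))) → ¬S
⇔ ¬(¬R → (Q → (Q → P))) ∨ ¬S   (eliminate →)
⇔ ¬(¬¬R ∨ (Q → (Q → P))) ∨ ¬S   (eliminate →)
⇔ ¬(¬¬R ∨ ¬Q ∨ (Q → P)) ∨ ¬S   (eliminate →)
⇔ ¬(¬¬R ∨ ¬Q ∨ ¬Q ∨ P) ∨ ¬S   (eliminate →)
⇔ (¬¬¬R ∧ ¬¬Q ∧ ¬¬Q ∧ ¬P) ∨ ¬S   (De Morgan)
⇔ (¬R ∧ ¬¬Q ∧ ¬¬Q ∧ ¬P) ∨ ¬S   (double negation)
⇔ (¬R ∧ Q ∧ ¬¬Q ∧ ¬P) ∨ ¬S   (double negation)
⇔ (¬R ∧ Q ∧ Q ∧ ¬P) ∨ ¬S   (double negation)
⇔ (¬R ∨ ¬S) ∧ (Q ∨ ¬S) ∧ (Q ∨ ¬S) ∧ (¬P ∨ ¬S)   (distribute ∨ over ∧)
⇔ (¬R ∨ ¬S) ∧ (Q ∨ ¬S) ∧ (¬P ∨ ¬S)   (simplify)

(¬R ∨ ¬S) ∧ (Q ∨ ¬S) ∧ (¬P ∨ ¬S)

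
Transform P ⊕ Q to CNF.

(P ∨ Q) ∧ (¬P ∨ ¬Q)

P ⊕ Q
⇔ (P ∨ Q) ∧ ¬(P ∧ Q)   (expand ⊕)
⇔ (P ∨ Q) ∧ (¬P ∨ ¬Q)   (De Morgan)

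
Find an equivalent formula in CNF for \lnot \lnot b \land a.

b \land a

\lnot \lnot b \land a
≡ b \land a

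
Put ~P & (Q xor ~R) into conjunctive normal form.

~P & (Q xor ~R)
≡ ~P & (Q | ~R) & ~(Q & ~R)   [expand xor]
≡ ~P & (Q | ~R) & (~Q | ~~R)   [De Morgan]
≡ ~P & (Q | ~R) & (~Q | R)   [double negation]

~P & (Q | ~R) & (~Q | R)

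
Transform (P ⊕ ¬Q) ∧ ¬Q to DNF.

¬P ∧ ¬Q

(P ⊕ ¬Q) ∧ ¬Q
≡ ((P ∧ ¬¬Q) ∨ (¬P ∧ ¬Q)) ∧ ¬Q   [expand ⊕]
≡ ((P ∧ Q) ∨ (¬P ∧ ¬Q)) ∧ ¬Q   [double negation]
≡ (P ∧ Q ∧ ¬Q) ∨ (¬P ∧ ¬Q ∧ ¬Q)   [distribute ∧ over ∨]
≡ ¬P ∧ ¬Q   [simplify]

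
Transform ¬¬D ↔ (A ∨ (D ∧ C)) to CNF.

(¬D ∨ A ∨ C) ∧ (¬A ∨ D)

¬¬D ↔ (A ∨ (D ∧ C))
≡ (¬¬D → (A ∨ (D ∧ C))) ∧ ((A ∨ (D ∧ C)) → ¬¬D)   — eliminate ↔
≡ (¬¬¬D ∨ A ∨ (D ∧ C)) ∧ ((A ∨ (D ∧ C)) → ¬¬D)   — eliminate →
≡ (¬¬¬D ∨ A ∨ (D ∧ C)) ∧ (¬(A ∨ (D ∧ C)) ∨ ¬¬D)   — eliminate →
≡ (¬D ∨ A ∨ (D ∧ C)) ∧ (¬(A ∨ (D ∧ C)) ∨ ¬¬D)   — double negation
≡ (¬D ∨ A ∨ (D ∧ C)) ∧ ((¬A ∧ ¬(D ∧ C)) ∨ ¬¬D)   — De Morgan
≡ (¬D ∨ A ∨ (D ∧ C)) ∧ ((¬A ∧ (¬D ∨ ¬C)) ∨ ¬¬D)   — De Morgan
≡ (¬D ∨ A ∨ (D ∧ C)) ∧ ((¬A ∧ (¬D ∨ ¬C)) ∨ D)   — double negation
≡ (¬D ∨ A ∨ D) ∧ (¬D ∨ A ∨ C) ∧ (¬A ∨ D) ∧ (¬D ∨ ¬C ∨ D)   — distribute ∨ over ∧
≡ (¬D ∨ A ∨ C) ∧ (¬A ∨ D)   — simplify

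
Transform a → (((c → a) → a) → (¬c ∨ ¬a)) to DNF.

¬a ∨ ¬c

a → (((c → a) → a) → (¬c ∨ ¬a))
⇔ ¬a ∨ (((c → a) → a) → (¬c ∨ ¬a))
⇔ ¬a ∨ ¬((c → a) → a) ∨ ¬c ∨ ¬a
⇔ ¬a ∨ ¬(¬(c → a) ∨ a) ∨ ¬c ∨ ¬a
⇔ ¬a ∨ ¬(¬(¬c ∨ a) ∨ a) ∨ ¬c ∨ ¬a
⇔ ¬a ∨ (¬¬(¬c ∨ a) ∧ ¬a) ∨ ¬c ∨ ¬a
⇔ ¬a ∨ ((¬c ∨ a) ∧ ¬a) ∨ ¬c ∨ ¬a
⇔ ¬a ∨ (¬c ∧ ¬a) ∨ (a ∧ ¬a) ∨ ¬c ∨ ¬a
⇔ ¬a ∨ ¬c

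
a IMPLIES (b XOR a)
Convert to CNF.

a IMPLIES (b XOR a)
≡ NOT a OR (b XOR a)   [eliminate IMPLIES]
≡ NOT a OR ((b OR a) AND NOT (b AND a))   [expand XOR]
≡ NOT a OR ((b OR a) AND (NOT b OR NOT a))   [De Morgan]
≡ (NOT a OR b OR a) AND (NOT a OR NOT b OR NOT a)   [distribute OR over AND]
≡ NOT a OR NOT b   [simplify]

NOT a OR NOT b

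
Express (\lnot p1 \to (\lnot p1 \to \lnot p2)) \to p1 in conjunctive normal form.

(\lnot p1 \to (\lnot p1 \to \lnot p2)) \to p1
≡ \lnot (\lnot p1 \to (\lnot p1 \to \lnot p2)) \lor p1
≡ \lnot (\lnot \lnot p1 \lor (\lnot p1 \to \lnot p2)) \lor p1
≡ \lnot (\lnot \lnot p1 \lor \lnot \lnot p1 \lor \lnot p2) \lor p1
≡ (\lnot \lnot \lnot p1 \land \lnot \lnot \lnot p1 \land \lnot \lnot p2) \lor p1
≡ (\lnot p1 \land \lnot \lnot \lnot p1 \land \lnot \lnot p2) \lor p1
≡ (\lnot p1 \land \lnot p1 \land \lnot \lnot p2) \lor p1
≡ (\lnot p1 \land \lnot p1 \land p2) \lor p1
≡ (\lnot p1 \lor p1) \land (\lnot p1 \lor p1) \land (p2 \lor p1)
≡ p2 \lor p1

p2 \lor p1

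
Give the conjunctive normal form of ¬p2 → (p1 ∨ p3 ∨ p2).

p2 ∨ p1 ∨ p3

¬p2 → (p1 ∨ p3 ∨ p2)
= ¬¬p2 ∨ p1 ∨ p3 ∨ p2   [eliminate →]
= p2 ∨ p1 ∨ p3 ∨ p2   [double negation]
= p2 ∨ p1 ∨ p3   [simplify]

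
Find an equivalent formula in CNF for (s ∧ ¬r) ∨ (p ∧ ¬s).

(s ∧ ¬r) ∨ (p ∧ ¬s)
= (s ∨ p) ∧ (s ∨ ¬s) ∧ (¬r ∨ p) ∧ (¬r ∨ ¬s)   [distribute ∨ over ∧]
= (s ∨ p) ∧ (¬r ∨ p) ∧ (¬r ∨ ¬s)   [simplify]

(s ∨ p) ∧ (¬r ∨ p) ∧ (¬r ∨ ¬s)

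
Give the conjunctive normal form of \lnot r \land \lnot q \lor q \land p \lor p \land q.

(\lnot r \lor q) \land (\lnot r \lor p) \land (\lnot q \lor p)

\lnot r \land \lnot q \lor q \land p \lor p \land q
≡ (\lnot r \lor q \lor p) \land (\lnot r \lor q \lor q) \land (\lnot r \lor p \lor p) \land (\lnot r \lor p \lor q) \land (\lnot q \lor q \lor p) \land (\lnot q \lor q \lor q) \land (\lnot q \lor p \lor p) \land (\lnot q \lor p \lor q)   [distribute \lor over \land]
≡ (\lnot r \lor q) \land (\lnot r \lor p) \land (\lnot q \lor p)   [simplify]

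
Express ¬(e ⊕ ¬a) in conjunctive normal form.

(¬e ∨ ¬a) ∧ (a ∨ e)

¬(e ⊕ ¬a)
= ¬((e ∨ ¬a) ∧ ¬(e ∧ ¬a))   — expand ⊕
= ¬(e ∨ ¬a) ∨ ¬¬(e ∧ ¬a)   — De Morgan
= (¬e ∧ ¬¬a) ∨ ¬¬(e ∧ ¬a)   — De Morgan
= (¬e ∧ a) ∨ ¬¬(e ∧ ¬a)   — double negation
= (¬e ∧ a) ∨ (e ∧ ¬a)   — double negation
= (¬e ∨ e) ∧ (¬e ∨ ¬a) ∧ (a ∨ e) ∧ (a ∨ ¬a)   — distribute ∨ over ∧
= (¬e ∨ ¬a) ∧ (a ∨ e)   — simplify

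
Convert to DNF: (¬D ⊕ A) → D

(A ∧ ¬D) ∨ D

(¬D ⊕ A) → D
⇔ ¬(¬D ⊕ A) ∨ D   (eliminate →)
⇔ ¬((¬D ∧ ¬A) ∨ (¬¬D ∧ A)) ∨ D   (expand ⊕)
⇔ (¬(¬D ∧ ¬A) ∧ ¬(¬¬D ∧ A)) ∨ D   (De Morgan)
⇔ ((¬¬D ∨ ¬¬A) ∧ ¬(¬¬D ∧ A)) ∨ D   (De Morgan)
⇔ ((D ∨ ¬¬A) ∧ ¬(¬¬D ∧ A)) ∨ D   (double negation)
⇔ ((D ∨ A) ∧ ¬(¬¬D ∧ A)) ∨ D   (double negation)
⇔ ((D ∨ A) ∧ (¬¬¬D ∨ ¬A)) ∨ D   (De Morgan)
⇔ ((D ∨ A) ∧ (¬D ∨ ¬A)) ∨ D   (double negation)
⇔ (D ∧ ¬D) ∨ (D ∧ ¬A) ∨ (A ∧ ¬D) ∨ (A ∧ ¬A) ∨ D   (distribute ∧ over ∨)
⇔ (A ∧ ¬D) ∨ D   (simplify)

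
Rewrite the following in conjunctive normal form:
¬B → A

¬B → A
= ¬¬B ∨ A   [eliminate →]
= B ∨ A   [double negation]

B ∨ A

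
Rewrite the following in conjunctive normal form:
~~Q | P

~~Q | P
= Q | P   [double negation]

Q | P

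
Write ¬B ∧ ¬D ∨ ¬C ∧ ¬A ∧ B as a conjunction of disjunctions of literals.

(¬B ∨ ¬C) ∧ (¬B ∨ ¬A) ∧ (¬D ∨ ¬C) ∧ (¬D ∨ ¬A) ∧ (¬D ∨ B)

¬B ∧ ¬D ∨ ¬C ∧ ¬A ∧ B
= (¬B ∨ ¬C) ∧ (¬B ∨ ¬A) ∧ (¬B ∨ B) ∧ (¬D ∨ ¬C) ∧ (¬D ∨ ¬A) ∧ (¬D ∨ B)   [distribute ∨ over ∧]
= (¬B ∨ ¬C) ∧ (¬B ∨ ¬A) ∧ (¬D ∨ ¬C) ∧ (¬D ∨ ¬A) ∧ (¬D ∨ B)   [simplify]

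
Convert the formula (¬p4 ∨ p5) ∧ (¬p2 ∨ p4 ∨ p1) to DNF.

(¬p4 ∨ p5) ∧ (¬p2 ∨ p4 ∨ p1)
≡ (¬p4 ∧ ¬p2) ∨ (¬p4 ∧ p4) ∨ (¬p4 ∧ p1) ∨ (p5 ∧ ¬p2) ∨ (p5 ∧ p4) ∨ (p5 ∧ p1)   [distribute ∧ over ∨]
≡ (¬p4 ∧ ¬p2) ∨ (¬p4 ∧ p1) ∨ (p5 ∧ ¬p2) ∨ (p5 ∧ p4) ∨ (p5 ∧ p1)   [simplify]

(¬p4 ∧ ¬p2) ∨ (¬p4 ∧ p1) ∨ (p5 ∧ ¬p2) ∨ (p5 ∧ p4) ∨ (p5 ∧ p1)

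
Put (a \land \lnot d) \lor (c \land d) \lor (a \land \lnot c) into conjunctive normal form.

(a \lor c) \land (a \lor d)

(a \land \lnot d) \lor (c \land d) \lor (a \land \lnot c)
⇔ (a \lor c \lor a) \land (a \lor c \lor \lnot c) \land (a \lor d \lor a) \land (a \lor d \lor \lnot c) \land (\lnot d \lor c \lor a) \land (\lnot d \lor c \lor \lnot c) \land (\lnot d \lor d \lor a) \land (\lnot d \lor d \lor \lnot c)   (distribute \lor over \land)
⇔ (a \lor c) \land (a \lor d)   (simplify)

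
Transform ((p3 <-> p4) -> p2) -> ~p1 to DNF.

((p3 <-> p4) -> p2) -> ~p1
= ~((p3 <-> p4) -> p2) | ~p1   [eliminate ->]
= ~(~(p3 <-> p4) | p2) | ~p1   [eliminate ->]
= ~(~((p3 -> p4) & (p4 -> p3)) | p2) | ~p1   [eliminate <->]
= ~(~((~p3 | p4) & (p4 -> p3)) | p2) | ~p1   [eliminate ->]
= ~(~((~p3 | p4) & (~p4 | p3)) | p2) | ~p1   [eliminate ->]
= (~~((~p3 | p4) & (~p4 | p3)) & ~p2) | ~p1   [De Morgan]
= ((~p3 | p4) & (~p4 | p3) & ~p2) | ~p1   [double negation]
= (~p3 & ~p4 & ~p2) | (~p3 & p3 & ~p2) | (p4 & ~p4 & ~p2) | (p4 & p3 & ~p2) | ~p1   [distribute & over |]
= (~p3 & ~p4 & ~p2) | (p4 & p3 & ~p2) | ~p1   [simplify]

(~p3 & ~p4 & ~p2) | (p4 & p3 & ~p2) | ~p1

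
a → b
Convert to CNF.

a → b
= ¬a ∨ b   (eliminate →)

¬a ∨ b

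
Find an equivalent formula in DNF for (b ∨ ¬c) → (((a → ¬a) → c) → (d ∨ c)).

(¬a ∧ ¬c) ∨ d ∨ c

(b ∨ ¬c) → (((a → ¬a) → c) → (d ∨ c))
≡ ¬(b ∨ ¬c) ∨ (((a → ¬a) → c) → (d ∨ c))
≡ ¬(b ∨ ¬c) ∨ ¬((a → ¬a) → c) ∨ d ∨ c
≡ ¬(b ∨ ¬c) ∨ ¬(¬(a → ¬a) ∨ c) ∨ d ∨ c
≡ ¬(b ∨ ¬c) ∨ ¬(¬(¬a ∨ ¬a) ∨ c) ∨ d ∨ c
≡ (¬b ∧ ¬¬c) ∨ ¬(¬(¬a ∨ ¬a) ∨ c) ∨ d ∨ c
≡ (¬b ∧ c) ∨ ¬(¬(¬a ∨ ¬a) ∨ c) ∨ d ∨ c
≡ (¬b ∧ c) ∨ (¬¬(¬a ∨ ¬a) ∧ ¬c) ∨ d ∨ c
≡ (¬b ∧ c) ∨ ((¬a ∨ ¬a) ∧ ¬c) ∨ d ∨ c
≡ (¬b ∧ c) ∨ (¬a ∧ ¬c) ∨ (¬a ∧ ¬c) ∨ d ∨ c
≡ (¬a ∧ ¬c) ∨ d ∨ c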